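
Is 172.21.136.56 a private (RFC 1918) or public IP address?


RFC 1918 private ranges:
  10.0.0.0/8 (10.0.0.0 - 10.255.255.255)
  172.16.0.0/12 (172.16.0.0 - 172.31.255.255)
  192.168.0.0/16 (192.168.0.0 - 192.168.255.255)
Private (in 172.16.0.0/12)


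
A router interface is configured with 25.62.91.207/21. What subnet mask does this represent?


/21 means 21 network bits, 11 host bits
Binary: 11111111111111111111100000000000
Mask: 255.255.248.0


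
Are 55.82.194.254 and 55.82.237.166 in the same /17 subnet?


Mask: 255.255.128.0
55.82.194.254 AND mask = 55.82.128.0
55.82.237.166 AND mask = 55.82.128.0
Yes, same subnet (55.82.128.0)


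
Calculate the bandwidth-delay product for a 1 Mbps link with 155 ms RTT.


BDP = bandwidth * RTT
= 1 Mbps * 155 ms
= 1 * 1e6 * 155 / 1000 bits
= 155000 bits
= 19375 bytes
= 18.9209 KB
BDP = 155000 bits (19375 bytes)


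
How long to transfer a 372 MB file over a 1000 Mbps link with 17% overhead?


Effective throughput = 1000 * (1 - 17/100) = 830 Mbps
File size in Mb = 372 * 8 = 2976 Mb
Time = 2976 / 830
Time = 3.5855 seconds


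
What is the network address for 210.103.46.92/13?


IP:   11010010.01100111.00101110.01011100
Mask: 11111111.11111000.00000000.00000000
AND operation:
Net:  11010010.01100000.00000000.00000000
Network: 210.96.0.0/13


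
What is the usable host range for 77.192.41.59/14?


Network: 77.192.0.0
Broadcast: 77.195.255.255
First usable = network + 1
Last usable = broadcast - 1
Range: 77.192.0.1 to 77.195.255.254


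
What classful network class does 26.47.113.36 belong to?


First octet: 26
Binary: 00011010
0xxxxxxx -> Class A (1-126)
Class A, default mask 255.0.0.0 (/8)


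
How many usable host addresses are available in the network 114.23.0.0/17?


Host bits = 32 - 17 = 15
Total addresses = 2^15 = 32768
Usable = total - 2 (network and broadcast)
Usable hosts: 32766


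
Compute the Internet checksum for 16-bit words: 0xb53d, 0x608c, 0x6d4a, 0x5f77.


Sum all words (with carry folding):
+ 0xb53d = 0xb53d
+ 0x608c = 0x15ca
+ 0x6d4a = 0x8314
+ 0x5f77 = 0xe28b
One's complement: ~0xe28b
Checksum = 0x1d74


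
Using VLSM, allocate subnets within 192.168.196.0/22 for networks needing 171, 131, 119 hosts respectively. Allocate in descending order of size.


171 hosts -> /24 (254 usable): 192.168.196.0/24
131 hosts -> /24 (254 usable): 192.168.197.0/24
119 hosts -> /25 (126 usable): 192.168.198.0/25
Allocation: 192.168.196.0/24 (171 hosts, 254 usable); 192.168.197.0/24 (131 hosts, 254 usable); 192.168.198.0/25 (119 hosts, 126 usable)


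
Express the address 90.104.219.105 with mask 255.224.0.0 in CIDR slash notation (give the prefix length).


Binary: 11111111.11100000.00000000.00000000
Count leading 1s
Prefix: /11


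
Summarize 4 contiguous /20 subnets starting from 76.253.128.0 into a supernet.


Original prefix: /20
Number of subnets: 4 = 2^2
New prefix = 20 - 2 = 18
Supernet: 76.253.128.0/18


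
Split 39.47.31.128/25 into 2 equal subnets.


New prefix = 25 + 1 = 26
Each subnet has 64 addresses
  39.47.31.128/26
  39.47.31.192/26
Subnets: 39.47.31.128/26, 39.47.31.192/26


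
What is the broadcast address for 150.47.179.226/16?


Network: 150.47.0.0/16
Host bits = 16
Set all host bits to 1:
Broadcast: 150.47.255.255


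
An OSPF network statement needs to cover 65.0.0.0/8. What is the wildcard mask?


Subnet mask: 255.0.0.0
Wildcard = 255.255.255.255 - subnet mask
255 - 255 = 0
255 - 0 = 255
255 - 0 = 255
255 - 0 = 255
Wildcard: 0.255.255.255


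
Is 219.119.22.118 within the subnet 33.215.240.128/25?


Subnet network: 33.215.240.128
Test IP AND mask: 219.119.22.0
No, 219.119.22.118 is not in 33.215.240.128/25


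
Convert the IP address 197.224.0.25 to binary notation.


197 = 11000101
224 = 11100000
0 = 00000000
25 = 00011001
Binary: 11000101.11100000.00000000.00011001


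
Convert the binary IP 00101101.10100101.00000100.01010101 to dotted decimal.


00101101 = 45
10100101 = 165
00000100 = 4
01010101 = 85
IP: 45.165.4.85


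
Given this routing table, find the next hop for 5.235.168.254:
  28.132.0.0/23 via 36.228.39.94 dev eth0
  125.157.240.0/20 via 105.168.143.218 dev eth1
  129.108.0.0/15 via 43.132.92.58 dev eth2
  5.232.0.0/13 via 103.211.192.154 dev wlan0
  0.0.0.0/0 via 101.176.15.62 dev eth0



Longest prefix match for 5.235.168.254:
  /23 28.132.0.0: no
  /20 125.157.240.0: no
  /15 129.108.0.0: no
  /13 5.232.0.0: MATCH
  /0 0.0.0.0: MATCH
Selected: next-hop 103.211.192.154 via wlan0 (matched /13)


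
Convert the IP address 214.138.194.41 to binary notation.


214 = 11010110
138 = 10001010
194 = 11000010
41 = 00101001
Binary: 11010110.10001010.11000010.00101001


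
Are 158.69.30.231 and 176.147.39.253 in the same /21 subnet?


Mask: 255.255.248.0
158.69.30.231 AND mask = 158.69.24.0
176.147.39.253 AND mask = 176.147.32.0
No, different subnets (158.69.24.0 vs 176.147.32.0)


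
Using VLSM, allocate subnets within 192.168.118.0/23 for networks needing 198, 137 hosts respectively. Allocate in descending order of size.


198 hosts -> /24 (254 usable): 192.168.118.0/24
137 hosts -> /24 (254 usable): 192.168.119.0/24
Allocation: 192.168.118.0/24 (198 hosts, 254 usable); 192.168.119.0/24 (137 hosts, 254 usable)


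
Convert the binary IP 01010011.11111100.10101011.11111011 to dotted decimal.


01010011 = 83
11111100 = 252
10101011 = 171
11111011 = 251
IP: 83.252.171.251


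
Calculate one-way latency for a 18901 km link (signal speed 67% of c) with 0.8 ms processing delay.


Speed = 0.67 * 3e5 km/s = 201000 km/s
Propagation delay = 18901 / 201000 = 0.094 s = 94.0348 ms
Processing delay = 0.8 ms
Total one-way latency = 94.8348 ms


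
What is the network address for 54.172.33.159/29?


IP:   00110110.10101100.00100001.10011111
Mask: 11111111.11111111.11111111.11111000
AND operation:
Net:  00110110.10101100.00100001.10011000
Network: 54.172.33.152/29


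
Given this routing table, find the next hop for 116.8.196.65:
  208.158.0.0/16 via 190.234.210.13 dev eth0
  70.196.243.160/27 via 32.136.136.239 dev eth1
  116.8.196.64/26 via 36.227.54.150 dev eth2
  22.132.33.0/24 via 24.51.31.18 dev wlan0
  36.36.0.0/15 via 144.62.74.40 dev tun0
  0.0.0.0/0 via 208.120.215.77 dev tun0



Longest prefix match for 116.8.196.65:
  /16 208.158.0.0: no
  /27 70.196.243.160: no
  /26 116.8.196.64: MATCH
  /24 22.132.33.0: no
  /15 36.36.0.0: no
  /0 0.0.0.0: MATCH
Selected: next-hop 36.227.54.150 via eth2 (matched /26)


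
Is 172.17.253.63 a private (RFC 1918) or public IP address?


RFC 1918 private ranges:
  10.0.0.0/8 (10.0.0.0 - 10.255.255.255)
  172.16.0.0/12 (172.16.0.0 - 172.31.255.255)
  192.168.0.0/16 (192.168.0.0 - 192.168.255.255)
Private (in 172.16.0.0/12)


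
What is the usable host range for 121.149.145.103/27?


Network: 121.149.145.96
Broadcast: 121.149.145.127
First usable = network + 1
Last usable = broadcast - 1
Range: 121.149.145.97 to 121.149.145.126


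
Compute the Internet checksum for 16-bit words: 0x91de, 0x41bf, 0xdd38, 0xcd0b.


Sum all words (with carry folding):
+ 0x91de = 0x91de
+ 0x41bf = 0xd39d
+ 0xdd38 = 0xb0d6
+ 0xcd0b = 0x7de2
One's complement: ~0x7de2
Checksum = 0x821d


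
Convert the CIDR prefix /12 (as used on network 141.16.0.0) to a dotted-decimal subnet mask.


/12 means 12 network bits, 20 host bits
Binary: 11111111111100000000000000000000
Mask: 255.240.0.0


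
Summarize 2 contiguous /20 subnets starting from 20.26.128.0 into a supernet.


Original prefix: /20
Number of subnets: 2 = 2^1
New prefix = 20 - 1 = 19
Supernet: 20.26.128.0/19


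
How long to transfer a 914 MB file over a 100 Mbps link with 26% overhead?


Effective throughput = 100 * (1 - 26/100) = 74 Mbps
File size in Mb = 914 * 8 = 7312 Mb
Time = 7312 / 74
Time = 98.8108 seconds


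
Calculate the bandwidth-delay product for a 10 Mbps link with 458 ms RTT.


BDP = bandwidth * RTT
= 10 Mbps * 458 ms
= 10 * 1e6 * 458 / 1000 bits
= 4580000 bits
= 572500 bytes
= 559.082 KB
BDP = 4580000 bits (572500 bytes)


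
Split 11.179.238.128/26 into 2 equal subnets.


New prefix = 26 + 1 = 27
Each subnet has 32 addresses
  11.179.238.128/27
  11.179.238.160/27
Subnets: 11.179.238.128/27, 11.179.238.160/27


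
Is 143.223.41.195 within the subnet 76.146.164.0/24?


Subnet network: 76.146.164.0
Test IP AND mask: 143.223.41.0
No, 143.223.41.195 is not in 76.146.164.0/24


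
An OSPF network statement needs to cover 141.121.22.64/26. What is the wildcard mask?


Subnet mask: 255.255.255.192
Wildcard = 255.255.255.255 - subnet mask
255 - 255 = 0
255 - 255 = 0
255 - 255 = 0
255 - 192 = 63
Wildcard: 0.0.0.63


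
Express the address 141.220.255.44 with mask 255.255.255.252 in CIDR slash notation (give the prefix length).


Binary: 11111111.11111111.11111111.11111100
Count leading 1s
Prefix: /30


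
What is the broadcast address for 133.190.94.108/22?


Network: 133.190.92.0/22
Host bits = 10
Set all host bits to 1:
Broadcast: 133.190.95.255


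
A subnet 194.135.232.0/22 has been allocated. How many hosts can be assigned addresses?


Host bits = 32 - 22 = 10
Total addresses = 2^10 = 1024
Usable = total - 2 (network and broadcast)
Usable hosts: 1022


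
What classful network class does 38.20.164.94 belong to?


First octet: 38
Binary: 00100110
0xxxxxxx -> Class A (1-126)
Class A, default mask 255.0.0.0 (/8)


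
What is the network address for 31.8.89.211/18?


IP:   00011111.00001000.01011001.11010011
Mask: 11111111.11111111.11000000.00000000
AND operation:
Net:  00011111.00001000.01000000.00000000
Network: 31.8.64.0/18


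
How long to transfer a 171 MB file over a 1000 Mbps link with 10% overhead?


Effective throughput = 1000 * (1 - 10/100) = 900 Mbps
File size in Mb = 171 * 8 = 1368 Mb
Time = 1368 / 900
Time = 1.52 seconds


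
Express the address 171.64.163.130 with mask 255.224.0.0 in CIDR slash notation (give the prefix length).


Binary: 11111111.11100000.00000000.00000000
Count leading 1s
Prefix: /11


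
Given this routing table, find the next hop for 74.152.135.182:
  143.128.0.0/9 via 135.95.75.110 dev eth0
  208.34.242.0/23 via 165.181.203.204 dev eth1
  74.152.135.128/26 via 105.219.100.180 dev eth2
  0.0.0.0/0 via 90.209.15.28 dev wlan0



Longest prefix match for 74.152.135.182:
  /9 143.128.0.0: no
  /23 208.34.242.0: no
  /26 74.152.135.128: MATCH
  /0 0.0.0.0: MATCH
Selected: next-hop 105.219.100.180 via eth2 (matched /26)


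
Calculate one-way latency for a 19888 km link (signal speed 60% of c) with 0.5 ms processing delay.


Speed = 0.6 * 3e5 km/s = 180000 km/s
Propagation delay = 19888 / 180000 = 0.1105 s = 110.4889 ms
Processing delay = 0.5 ms
Total one-way latency = 110.9889 ms


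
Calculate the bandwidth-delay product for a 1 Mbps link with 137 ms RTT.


BDP = bandwidth * RTT
= 1 Mbps * 137 ms
= 1 * 1e6 * 137 / 1000 bits
= 137000 bits
= 17125 bytes
= 16.7236 KB
BDP = 137000 bits (17125 bytes)


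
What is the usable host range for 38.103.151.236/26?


Network: 38.103.151.192
Broadcast: 38.103.151.255
First usable = network + 1
Last usable = broadcast - 1
Range: 38.103.151.193 to 38.103.151.254


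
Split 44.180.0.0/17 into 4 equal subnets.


New prefix = 17 + 2 = 19
Each subnet has 8192 addresses
  44.180.0.0/19
  44.180.32.0/19
  44.180.64.0/19
  44.180.96.0/19
Subnets: 44.180.0.0/19, 44.180.32.0/19, 44.180.64.0/19, 44.180.96.0/19


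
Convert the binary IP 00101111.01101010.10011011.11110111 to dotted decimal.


00101111 = 47
01101010 = 106
10011011 = 155
11110111 = 247
IP: 47.106.155.247


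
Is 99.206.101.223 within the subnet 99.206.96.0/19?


Subnet network: 99.206.96.0
Test IP AND mask: 99.206.96.0
Yes, 99.206.101.223 is in 99.206.96.0/19


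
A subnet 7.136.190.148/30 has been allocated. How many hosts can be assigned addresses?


Host bits = 32 - 30 = 2
Total addresses = 2^2 = 4
Usable = total - 2 (network and broadcast)
Usable hosts: 2


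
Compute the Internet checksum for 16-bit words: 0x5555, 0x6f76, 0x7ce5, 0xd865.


Sum all words (with carry folding):
+ 0x5555 = 0x5555
+ 0x6f76 = 0xc4cb
+ 0x7ce5 = 0x41b1
+ 0xd865 = 0x1a17
One's complement: ~0x1a17
Checksum = 0xe5e8


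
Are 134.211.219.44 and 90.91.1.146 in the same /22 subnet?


Mask: 255.255.252.0
134.211.219.44 AND mask = 134.211.216.0
90.91.1.146 AND mask = 90.91.0.0
No, different subnets (134.211.216.0 vs 90.91.0.0)


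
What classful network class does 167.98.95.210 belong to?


First octet: 167
Binary: 10100111
10xxxxxx -> Class B (128-191)
Class B, default mask 255.255.0.0 (/16)


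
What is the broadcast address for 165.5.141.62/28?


Network: 165.5.141.48/28
Host bits = 4
Set all host bits to 1:
Broadcast: 165.5.141.63


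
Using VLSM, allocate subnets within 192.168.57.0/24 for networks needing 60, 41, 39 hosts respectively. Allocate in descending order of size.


60 hosts -> /26 (62 usable): 192.168.57.0/26
41 hosts -> /26 (62 usable): 192.168.57.64/26
39 hosts -> /26 (62 usable): 192.168.57.128/26
Allocation: 192.168.57.0/26 (60 hosts, 62 usable); 192.168.57.64/26 (41 hosts, 62 usable); 192.168.57.128/26 (39 hosts, 62 usable)


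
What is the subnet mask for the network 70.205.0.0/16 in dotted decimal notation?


/16 means 16 network bits, 16 host bits
Binary: 11111111111111110000000000000000
Mask: 255.255.0.0


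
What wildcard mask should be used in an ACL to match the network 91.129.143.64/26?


Subnet mask: 255.255.255.192
Wildcard = 255.255.255.255 - subnet mask
255 - 255 = 0
255 - 255 = 0
255 - 255 = 0
255 - 192 = 63
Wildcard: 0.0.0.63


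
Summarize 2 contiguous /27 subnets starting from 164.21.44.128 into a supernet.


Original prefix: /27
Number of subnets: 2 = 2^1
New prefix = 27 - 1 = 26
Supernet: 164.21.44.128/26


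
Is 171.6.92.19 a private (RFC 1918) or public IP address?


RFC 1918 private ranges:
  10.0.0.0/8 (10.0.0.0 - 10.255.255.255)
  172.16.0.0/12 (172.16.0.0 - 172.31.255.255)
  192.168.0.0/16 (192.168.0.0 - 192.168.255.255)
Public (not in any RFC 1918 range)


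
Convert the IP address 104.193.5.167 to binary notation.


104 = 01101000
193 = 11000001
5 = 00000101
167 = 10100111
Binary: 01101000.11000001.00000101.10100111


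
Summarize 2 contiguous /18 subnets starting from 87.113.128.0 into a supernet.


Original prefix: /18
Number of subnets: 2 = 2^1
New prefix = 18 - 1 = 17
Supernet: 87.113.128.0/17


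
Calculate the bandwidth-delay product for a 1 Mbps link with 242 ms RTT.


BDP = bandwidth * RTT
= 1 Mbps * 242 ms
= 1 * 1e6 * 242 / 1000 bits
= 242000 bits
= 30250 bytes
= 29.541 KB
BDP = 242000 bits (30250 bytes)


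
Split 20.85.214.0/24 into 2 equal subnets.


New prefix = 24 + 1 = 25
Each subnet has 128 addresses
  20.85.214.0/25
  20.85.214.128/25
Subnets: 20.85.214.0/25, 20.85.214.128/25


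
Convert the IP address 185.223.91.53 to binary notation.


185 = 10111001
223 = 11011111
91 = 01011011
53 = 00110101
Binary: 10111001.11011111.01011011.00110101


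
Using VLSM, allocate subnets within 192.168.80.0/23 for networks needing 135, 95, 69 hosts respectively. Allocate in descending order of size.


135 hosts -> /24 (254 usable): 192.168.80.0/24
95 hosts -> /25 (126 usable): 192.168.81.0/25
69 hosts -> /25 (126 usable): 192.168.81.128/25
Allocation: 192.168.80.0/24 (135 hosts, 254 usable); 192.168.81.0/25 (95 hosts, 126 usable); 192.168.81.128/25 (69 hosts, 126 usable)


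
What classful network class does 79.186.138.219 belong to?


First octet: 79
Binary: 01001111
0xxxxxxx -> Class A (1-126)
Class A, default mask 255.0.0.0 (/8)


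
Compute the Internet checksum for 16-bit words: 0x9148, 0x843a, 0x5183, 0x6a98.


Sum all words (with carry folding):
+ 0x9148 = 0x9148
+ 0x843a = 0x1583
+ 0x5183 = 0x6706
+ 0x6a98 = 0xd19e
One's complement: ~0xd19e
Checksum = 0x2e61


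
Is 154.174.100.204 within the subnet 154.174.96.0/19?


Subnet network: 154.174.96.0
Test IP AND mask: 154.174.96.0
Yes, 154.174.100.204 is in 154.174.96.0/19


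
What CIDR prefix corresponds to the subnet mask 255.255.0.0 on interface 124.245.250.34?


Binary: 11111111.11111111.00000000.00000000
Count leading 1s
Prefix: /16


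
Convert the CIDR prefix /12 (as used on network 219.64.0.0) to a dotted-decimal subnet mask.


/12 means 12 network bits, 20 host bits
Binary: 11111111111100000000000000000000
Mask: 255.240.0.0


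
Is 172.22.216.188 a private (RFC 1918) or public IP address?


RFC 1918 private ranges:
  10.0.0.0/8 (10.0.0.0 - 10.255.255.255)
  172.16.0.0/12 (172.16.0.0 - 172.31.255.255)
  192.168.0.0/16 (192.168.0.0 - 192.168.255.255)
Private (in 172.16.0.0/12)


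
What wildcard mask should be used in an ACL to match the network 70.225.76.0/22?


Subnet mask: 255.255.252.0
Wildcard = 255.255.255.255 - subnet mask
255 - 255 = 0
255 - 255 = 0
255 - 252 = 3
255 - 0 = 255
Wildcard: 0.0.3.255


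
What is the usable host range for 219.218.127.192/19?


Network: 219.218.96.0
Broadcast: 219.218.127.255
First usable = network + 1
Last usable = broadcast - 1
Range: 219.218.96.1 to 219.218.127.254


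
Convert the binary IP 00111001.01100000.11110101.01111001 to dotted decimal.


00111001 = 57
01100000 = 96
11110101 = 245
01111001 = 121
IP: 57.96.245.121


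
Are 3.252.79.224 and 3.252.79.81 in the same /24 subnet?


Mask: 255.255.255.0
3.252.79.224 AND mask = 3.252.79.0
3.252.79.81 AND mask = 3.252.79.0
Yes, same subnet (3.252.79.0)


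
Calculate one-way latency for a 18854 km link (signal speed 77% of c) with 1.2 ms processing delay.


Speed = 0.77 * 3e5 km/s = 231000 km/s
Propagation delay = 18854 / 231000 = 0.0816 s = 81.619 ms
Processing delay = 1.2 ms
Total one-way latency = 82.819 ms


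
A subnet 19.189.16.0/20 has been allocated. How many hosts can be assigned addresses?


Host bits = 32 - 20 = 12
Total addresses = 2^12 = 4096
Usable = total - 2 (network and broadcast)
Usable hosts: 4094


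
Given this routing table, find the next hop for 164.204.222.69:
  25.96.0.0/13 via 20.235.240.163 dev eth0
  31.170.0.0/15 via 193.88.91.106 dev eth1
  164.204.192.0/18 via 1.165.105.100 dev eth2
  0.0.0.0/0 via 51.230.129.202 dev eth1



Longest prefix match for 164.204.222.69:
  /13 25.96.0.0: no
  /15 31.170.0.0: no
  /18 164.204.192.0: MATCH
  /0 0.0.0.0: MATCH
Selected: next-hop 1.165.105.100 via eth2 (matched /18)


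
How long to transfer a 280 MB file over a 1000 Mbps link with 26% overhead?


Effective throughput = 1000 * (1 - 26/100) = 740 Mbps
File size in Mb = 280 * 8 = 2240 Mb
Time = 2240 / 740
Time = 3.027 seconds


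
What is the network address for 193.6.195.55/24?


IP:   11000001.00000110.11000011.00110111
Mask: 11111111.11111111.11111111.00000000
AND operation:
Net:  11000001.00000110.11000011.00000000
Network: 193.6.195.0/24


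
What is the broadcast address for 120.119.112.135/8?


Network: 120.0.0.0/8
Host bits = 24
Set all host bits to 1:
Broadcast: 120.255.255.255


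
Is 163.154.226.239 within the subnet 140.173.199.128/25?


Subnet network: 140.173.199.128
Test IP AND mask: 163.154.226.128
No, 163.154.226.239 is not in 140.173.199.128/25


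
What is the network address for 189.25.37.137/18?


IP:   10111101.00011001.00100101.10001001
Mask: 11111111.11111111.11000000.00000000
AND operation:
Net:  10111101.00011001.00000000.00000000
Network: 189.25.0.0/18


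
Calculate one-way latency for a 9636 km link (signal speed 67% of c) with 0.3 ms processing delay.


Speed = 0.67 * 3e5 km/s = 201000 km/s
Propagation delay = 9636 / 201000 = 0.0479 s = 47.9403 ms
Processing delay = 0.3 ms
Total one-way latency = 48.2403 ms


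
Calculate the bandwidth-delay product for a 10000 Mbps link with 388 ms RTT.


BDP = bandwidth * RTT
= 10000 Mbps * 388 ms
= 10000 * 1e6 * 388 / 1000 bits
= 3880000000 bits
= 485000000 bytes
= 473632.8125 KB
BDP = 3880000000 bits (485000000 bytes)


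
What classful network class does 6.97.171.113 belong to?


First octet: 6
Binary: 00000110
0xxxxxxx -> Class A (1-126)
Class A, default mask 255.0.0.0 (/8)


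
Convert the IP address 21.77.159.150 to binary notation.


21 = 00010101
77 = 01001101
159 = 10011111
150 = 10010110
Binary: 00010101.01001101.10011111.10010110


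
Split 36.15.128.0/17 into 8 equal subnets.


New prefix = 17 + 3 = 20
Each subnet has 4096 addresses
  36.15.128.0/20
  36.15.144.0/20
  36.15.160.0/20
  36.15.176.0/20
  36.15.192.0/20
  36.15.208.0/20
  36.15.224.0/20
  36.15.240.0/20
Subnets: 36.15.128.0/20, 36.15.144.0/20, 36.15.160.0/20, 36.15.176.0/20, 36.15.192.0/20, 36.15.208.0/20, 36.15.224.0/20, 36.15.240.0/20


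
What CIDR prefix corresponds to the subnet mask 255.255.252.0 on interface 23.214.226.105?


Binary: 11111111.11111111.11111100.00000000
Count leading 1s
Prefix: /22


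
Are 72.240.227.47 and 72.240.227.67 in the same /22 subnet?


Mask: 255.255.252.0
72.240.227.47 AND mask = 72.240.224.0
72.240.227.67 AND mask = 72.240.224.0
Yes, same subnet (72.240.224.0)


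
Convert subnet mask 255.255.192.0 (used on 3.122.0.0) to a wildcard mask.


Subnet mask: 255.255.192.0
Wildcard = 255.255.255.255 - subnet mask
255 - 255 = 0
255 - 255 = 0
255 - 192 = 63
255 - 0 = 255
Wildcard: 0.0.63.255


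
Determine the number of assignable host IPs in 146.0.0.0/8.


Host bits = 32 - 8 = 24
Total addresses = 2^24 = 16777216
Usable = total - 2 (network and broadcast)
Usable hosts: 16777214


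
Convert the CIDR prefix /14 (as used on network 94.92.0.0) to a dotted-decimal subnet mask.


/14 means 14 network bits, 18 host bits
Binary: 11111111111111000000000000000000
Mask: 255.252.0.0


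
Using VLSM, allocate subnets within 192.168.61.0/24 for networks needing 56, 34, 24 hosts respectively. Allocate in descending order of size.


56 hosts -> /26 (62 usable): 192.168.61.0/26
34 hosts -> /26 (62 usable): 192.168.61.64/26
24 hosts -> /27 (30 usable): 192.168.61.128/27
Allocation: 192.168.61.0/26 (56 hosts, 62 usable); 192.168.61.64/26 (34 hosts, 62 usable); 192.168.61.128/27 (24 hosts, 30 usable)


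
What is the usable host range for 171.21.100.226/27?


Network: 171.21.100.224
Broadcast: 171.21.100.255
First usable = network + 1
Last usable = broadcast - 1
Range: 171.21.100.225 to 171.21.100.254


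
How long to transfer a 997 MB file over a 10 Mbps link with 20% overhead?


Effective throughput = 10 * (1 - 20/100) = 8 Mbps
File size in Mb = 997 * 8 = 7976 Mb
Time = 7976 / 8
Time = 997 seconds


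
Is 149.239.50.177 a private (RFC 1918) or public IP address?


RFC 1918 private ranges:
  10.0.0.0/8 (10.0.0.0 - 10.255.255.255)
  172.16.0.0/12 (172.16.0.0 - 172.31.255.255)
  192.168.0.0/16 (192.168.0.0 - 192.168.255.255)
Public (not in any RFC 1918 range)


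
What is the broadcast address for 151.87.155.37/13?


Network: 151.80.0.0/13
Host bits = 19
Set all host bits to 1:
Broadcast: 151.87.255.255


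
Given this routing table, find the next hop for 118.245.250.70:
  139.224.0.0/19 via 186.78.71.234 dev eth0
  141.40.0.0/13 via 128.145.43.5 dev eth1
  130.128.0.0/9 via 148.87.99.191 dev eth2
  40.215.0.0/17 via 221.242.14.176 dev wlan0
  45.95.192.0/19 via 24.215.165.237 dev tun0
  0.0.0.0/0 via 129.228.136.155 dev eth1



Longest prefix match for 118.245.250.70:
  /19 139.224.0.0: no
  /13 141.40.0.0: no
  /9 130.128.0.0: no
  /17 40.215.0.0: no
  /19 45.95.192.0: no
  /0 0.0.0.0: MATCH
Selected: next-hop 129.228.136.155 via eth1 (matched /0)


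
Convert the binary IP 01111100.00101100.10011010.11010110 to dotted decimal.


01111100 = 124
00101100 = 44
10011010 = 154
11010110 = 214
IP: 124.44.154.214


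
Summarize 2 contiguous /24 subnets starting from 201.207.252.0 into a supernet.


Original prefix: /24
Number of subnets: 2 = 2^1
New prefix = 24 - 1 = 23
Supernet: 201.207.252.0/23


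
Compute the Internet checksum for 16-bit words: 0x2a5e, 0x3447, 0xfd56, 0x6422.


Sum all words (with carry folding):
+ 0x2a5e = 0x2a5e
+ 0x3447 = 0x5ea5
+ 0xfd56 = 0x5bfc
+ 0x6422 = 0xc01e
One's complement: ~0xc01e
Checksum = 0x3fe1


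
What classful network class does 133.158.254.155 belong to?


First octet: 133
Binary: 10000101
10xxxxxx -> Class B (128-191)
Class B, default mask 255.255.0.0 (/16)


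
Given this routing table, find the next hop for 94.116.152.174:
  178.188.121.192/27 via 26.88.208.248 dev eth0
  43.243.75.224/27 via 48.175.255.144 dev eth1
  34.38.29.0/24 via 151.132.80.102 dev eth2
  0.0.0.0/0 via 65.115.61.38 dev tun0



Longest prefix match for 94.116.152.174:
  /27 178.188.121.192: no
  /27 43.243.75.224: no
  /24 34.38.29.0: no
  /0 0.0.0.0: MATCH
Selected: next-hop 65.115.61.38 via tun0 (matched /0)


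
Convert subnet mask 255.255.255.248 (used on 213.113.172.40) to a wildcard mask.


Subnet mask: 255.255.255.248
Wildcard = 255.255.255.255 - subnet mask
255 - 255 = 0
255 - 255 = 0
255 - 255 = 0
255 - 248 = 7
Wildcard: 0.0.0.7


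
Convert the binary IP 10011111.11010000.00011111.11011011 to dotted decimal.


10011111 = 159
11010000 = 208
00011111 = 31
11011011 = 219
IP: 159.208.31.219


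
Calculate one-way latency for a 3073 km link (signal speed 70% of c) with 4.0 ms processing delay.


Speed = 0.7 * 3e5 km/s = 210000 km/s
Propagation delay = 3073 / 210000 = 0.0146 s = 14.6333 ms
Processing delay = 4.0 ms
Total one-way latency = 18.6333 ms


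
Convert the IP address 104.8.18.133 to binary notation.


104 = 01101000
8 = 00001000
18 = 00010010
133 = 10000101
Binary: 01101000.00001000.00010010.10000101


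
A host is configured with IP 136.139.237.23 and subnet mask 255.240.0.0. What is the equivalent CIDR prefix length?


Binary: 11111111.11110000.00000000.00000000
Count leading 1s
Prefix: /12


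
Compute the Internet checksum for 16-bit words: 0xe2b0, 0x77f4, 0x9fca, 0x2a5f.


Sum all words (with carry folding):
+ 0xe2b0 = 0xe2b0
+ 0x77f4 = 0x5aa5
+ 0x9fca = 0xfa6f
+ 0x2a5f = 0x24cf
One's complement: ~0x24cf
Checksum = 0xdb30


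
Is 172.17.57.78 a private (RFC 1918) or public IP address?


RFC 1918 private ranges:
  10.0.0.0/8 (10.0.0.0 - 10.255.255.255)
  172.16.0.0/12 (172.16.0.0 - 172.31.255.255)
  192.168.0.0/16 (192.168.0.0 - 192.168.255.255)
Private (in 172.16.0.0/12)


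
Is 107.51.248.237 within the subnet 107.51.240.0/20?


Subnet network: 107.51.240.0
Test IP AND mask: 107.51.240.0
Yes, 107.51.248.237 is in 107.51.240.0/20


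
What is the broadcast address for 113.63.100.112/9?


Network: 113.0.0.0/9
Host bits = 23
Set all host bits to 1:
Broadcast: 113.127.255.255


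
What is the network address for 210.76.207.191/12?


IP:   11010010.01001100.11001111.10111111
Mask: 11111111.11110000.00000000.00000000
AND operation:
Net:  11010010.01000000.00000000.00000000
Network: 210.64.0.0/12


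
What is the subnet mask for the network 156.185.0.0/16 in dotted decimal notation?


/16 means 16 network bits, 16 host bits
Binary: 11111111111111110000000000000000
Mask: 255.255.0.0


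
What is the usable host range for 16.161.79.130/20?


Network: 16.161.64.0
Broadcast: 16.161.79.255
First usable = network + 1
Last usable = broadcast - 1
Range: 16.161.64.1 to 16.161.79.254


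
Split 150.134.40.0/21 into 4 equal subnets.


New prefix = 21 + 2 = 23
Each subnet has 512 addresses
  150.134.40.0/23
  150.134.42.0/23
  150.134.44.0/23
  150.134.46.0/23
Subnets: 150.134.40.0/23, 150.134.42.0/23, 150.134.44.0/23, 150.134.46.0/23


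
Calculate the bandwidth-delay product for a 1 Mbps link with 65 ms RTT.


BDP = bandwidth * RTT
= 1 Mbps * 65 ms
= 1 * 1e6 * 65 / 1000 bits
= 65000 bits
= 8125 bytes
= 7.9346 KB
BDP = 65000 bits (8125 bytes)


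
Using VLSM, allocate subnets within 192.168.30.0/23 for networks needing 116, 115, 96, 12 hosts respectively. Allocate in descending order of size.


116 hosts -> /25 (126 usable): 192.168.30.0/25
115 hosts -> /25 (126 usable): 192.168.30.128/25
96 hosts -> /25 (126 usable): 192.168.31.0/25
12 hosts -> /28 (14 usable): 192.168.31.128/28
Allocation: 192.168.30.0/25 (116 hosts, 126 usable); 192.168.30.128/25 (115 hosts, 126 usable); 192.168.31.0/25 (96 hosts, 126 usable); 192.168.31.128/28 (12 hosts, 14 usable)


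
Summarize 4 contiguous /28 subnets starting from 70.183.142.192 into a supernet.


Original prefix: /28
Number of subnets: 4 = 2^2
New prefix = 28 - 2 = 26
Supernet: 70.183.142.192/26


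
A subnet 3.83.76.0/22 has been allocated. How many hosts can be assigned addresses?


Host bits = 32 - 22 = 10
Total addresses = 2^10 = 1024
Usable = total - 2 (network and broadcast)
Usable hosts: 1022


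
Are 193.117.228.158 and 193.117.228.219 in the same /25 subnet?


Mask: 255.255.255.128
193.117.228.158 AND mask = 193.117.228.128
193.117.228.219 AND mask = 193.117.228.128
Yes, same subnet (193.117.228.128)


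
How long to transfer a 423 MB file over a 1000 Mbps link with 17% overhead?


Effective throughput = 1000 * (1 - 17/100) = 830 Mbps
File size in Mb = 423 * 8 = 3384 Mb
Time = 3384 / 830
Time = 4.0771 seconds


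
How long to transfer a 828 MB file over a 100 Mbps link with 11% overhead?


Effective throughput = 100 * (1 - 11/100) = 89 Mbps
File size in Mb = 828 * 8 = 6624 Mb
Time = 6624 / 89
Time = 74.427 seconds


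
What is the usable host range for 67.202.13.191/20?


Network: 67.202.0.0
Broadcast: 67.202.15.255
First usable = network + 1
Last usable = broadcast - 1
Range: 67.202.0.1 to 67.202.15.254


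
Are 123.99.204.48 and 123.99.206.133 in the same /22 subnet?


Mask: 255.255.252.0
123.99.204.48 AND mask = 123.99.204.0
123.99.206.133 AND mask = 123.99.204.0
Yes, same subnet (123.99.204.0)


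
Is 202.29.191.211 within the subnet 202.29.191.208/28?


Subnet network: 202.29.191.208
Test IP AND mask: 202.29.191.208
Yes, 202.29.191.211 is in 202.29.191.208/28


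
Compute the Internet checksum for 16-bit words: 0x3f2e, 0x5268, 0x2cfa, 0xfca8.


Sum all words (with carry folding):
+ 0x3f2e = 0x3f2e
+ 0x5268 = 0x9196
+ 0x2cfa = 0xbe90
+ 0xfca8 = 0xbb39
One's complement: ~0xbb39
Checksum = 0x44c6


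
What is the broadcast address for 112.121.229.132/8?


Network: 112.0.0.0/8
Host bits = 24
Set all host bits to 1:
Broadcast: 112.255.255.255


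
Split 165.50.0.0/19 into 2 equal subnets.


New prefix = 19 + 1 = 20
Each subnet has 4096 addresses
  165.50.0.0/20
  165.50.16.0/20
Subnets: 165.50.0.0/20, 165.50.16.0/20


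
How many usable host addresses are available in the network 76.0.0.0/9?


Host bits = 32 - 9 = 23
Total addresses = 2^23 = 8388608
Usable = total - 2 (network and broadcast)
Usable hosts: 8388606


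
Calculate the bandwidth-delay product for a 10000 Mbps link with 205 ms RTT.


BDP = bandwidth * RTT
= 10000 Mbps * 205 ms
= 10000 * 1e6 * 205 / 1000 bits
= 2050000000 bits
= 256250000 bytes
= 250244.1406 KB
BDP = 2050000000 bits (256250000 bytes)


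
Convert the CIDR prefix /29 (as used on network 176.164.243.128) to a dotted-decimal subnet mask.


/29 means 29 network bits, 3 host bits
Binary: 11111111111111111111111111111000
Mask: 255.255.255.248


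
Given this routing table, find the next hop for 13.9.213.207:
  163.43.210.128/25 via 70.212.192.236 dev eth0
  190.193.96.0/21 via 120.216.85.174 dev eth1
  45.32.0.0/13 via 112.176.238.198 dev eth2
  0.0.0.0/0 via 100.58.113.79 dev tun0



Longest prefix match for 13.9.213.207:
  /25 163.43.210.128: no
  /21 190.193.96.0: no
  /13 45.32.0.0: no
  /0 0.0.0.0: MATCH
Selected: next-hop 100.58.113.79 via tun0 (matched /0)


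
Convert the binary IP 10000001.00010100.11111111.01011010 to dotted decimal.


10000001 = 129
00010100 = 20
11111111 = 255
01011010 = 90
IP: 129.20.255.90


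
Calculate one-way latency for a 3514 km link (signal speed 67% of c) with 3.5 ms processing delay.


Speed = 0.67 * 3e5 km/s = 201000 km/s
Propagation delay = 3514 / 201000 = 0.0175 s = 17.4826 ms
Processing delay = 3.5 ms
Total one-way latency = 20.9826 ms


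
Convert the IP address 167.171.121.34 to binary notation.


167 = 10100111
171 = 10101011
121 = 01111001
34 = 00100010
Binary: 10100111.10101011.01111001.00100010


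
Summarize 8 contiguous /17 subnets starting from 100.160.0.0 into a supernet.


Original prefix: /17
Number of subnets: 8 = 2^3
New prefix = 17 - 3 = 14
Supernet: 100.160.0.0/14


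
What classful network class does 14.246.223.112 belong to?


First octet: 14
Binary: 00001110
0xxxxxxx -> Class A (1-126)
Class A, default mask 255.0.0.0 (/8)


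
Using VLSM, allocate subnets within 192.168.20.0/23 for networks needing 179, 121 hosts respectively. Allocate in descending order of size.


179 hosts -> /24 (254 usable): 192.168.20.0/24
121 hosts -> /25 (126 usable): 192.168.21.0/25
Allocation: 192.168.20.0/24 (179 hosts, 254 usable); 192.168.21.0/25 (121 hosts, 126 usable)


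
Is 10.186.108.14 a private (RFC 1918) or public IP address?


RFC 1918 private ranges:
  10.0.0.0/8 (10.0.0.0 - 10.255.255.255)
  172.16.0.0/12 (172.16.0.0 - 172.31.255.255)
  192.168.0.0/16 (192.168.0.0 - 192.168.255.255)
Private (in 10.0.0.0/8)


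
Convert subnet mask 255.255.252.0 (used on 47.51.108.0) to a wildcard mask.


Subnet mask: 255.255.252.0
Wildcard = 255.255.255.255 - subnet mask
255 - 255 = 0
255 - 255 = 0
255 - 252 = 3
255 - 0 = 255
Wildcard: 0.0.3.255


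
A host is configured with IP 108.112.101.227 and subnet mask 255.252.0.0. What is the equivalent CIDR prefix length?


Binary: 11111111.11111100.00000000.00000000
Count leading 1s
Prefix: /14


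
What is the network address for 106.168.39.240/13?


IP:   01101010.10101000.00100111.11110000
Mask: 11111111.11111000.00000000.00000000
AND operation:
Net:  01101010.10101000.00000000.00000000
Network: 106.168.0.0/13


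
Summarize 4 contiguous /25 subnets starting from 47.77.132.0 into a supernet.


Original prefix: /25
Number of subnets: 4 = 2^2
New prefix = 25 - 2 = 23
Supernet: 47.77.132.0/23


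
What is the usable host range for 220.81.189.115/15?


Network: 220.80.0.0
Broadcast: 220.81.255.255
First usable = network + 1
Last usable = broadcast - 1
Range: 220.80.0.1 to 220.81.255.254


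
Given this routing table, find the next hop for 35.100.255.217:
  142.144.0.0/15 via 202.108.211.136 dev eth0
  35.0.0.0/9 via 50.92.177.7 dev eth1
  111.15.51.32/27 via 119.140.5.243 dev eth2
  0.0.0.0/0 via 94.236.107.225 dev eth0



Longest prefix match for 35.100.255.217:
  /15 142.144.0.0: no
  /9 35.0.0.0: MATCH
  /27 111.15.51.32: no
  /0 0.0.0.0: MATCH
Selected: next-hop 50.92.177.7 via eth1 (matched /9)


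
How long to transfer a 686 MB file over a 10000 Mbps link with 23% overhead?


Effective throughput = 10000 * (1 - 23/100) = 7700 Mbps
File size in Mb = 686 * 8 = 5488 Mb
Time = 5488 / 7700
Time = 0.7127 seconds


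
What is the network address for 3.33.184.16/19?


IP:   00000011.00100001.10111000.00010000
Mask: 11111111.11111111.11100000.00000000
AND operation:
Net:  00000011.00100001.10100000.00000000
Network: 3.33.160.0/19


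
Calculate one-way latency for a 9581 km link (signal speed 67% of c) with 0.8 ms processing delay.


Speed = 0.67 * 3e5 km/s = 201000 km/s
Propagation delay = 9581 / 201000 = 0.0477 s = 47.6667 ms
Processing delay = 0.8 ms
Total one-way latency = 48.4667 ms


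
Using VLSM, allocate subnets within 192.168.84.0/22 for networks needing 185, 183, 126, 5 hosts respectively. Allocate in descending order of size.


185 hosts -> /24 (254 usable): 192.168.84.0/24
183 hosts -> /24 (254 usable): 192.168.85.0/24
126 hosts -> /25 (126 usable): 192.168.86.0/25
5 hosts -> /29 (6 usable): 192.168.86.128/29
Allocation: 192.168.84.0/24 (185 hosts, 254 usable); 192.168.85.0/24 (183 hosts, 254 usable); 192.168.86.0/25 (126 hosts, 126 usable); 192.168.86.128/29 (5 hosts, 6 usable)


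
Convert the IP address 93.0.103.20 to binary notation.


93 = 01011101
0 = 00000000
103 = 01100111
20 = 00010100
Binary: 01011101.00000000.01100111.00010100


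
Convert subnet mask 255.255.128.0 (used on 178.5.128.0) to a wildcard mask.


Subnet mask: 255.255.128.0
Wildcard = 255.255.255.255 - subnet mask
255 - 255 = 0
255 - 255 = 0
255 - 128 = 127
255 - 0 = 255
Wildcard: 0.0.127.255


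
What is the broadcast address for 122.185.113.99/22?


Network: 122.185.112.0/22
Host bits = 10
Set all host bits to 1:
Broadcast: 122.185.115.255


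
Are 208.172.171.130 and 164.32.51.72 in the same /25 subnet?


Mask: 255.255.255.128
208.172.171.130 AND mask = 208.172.171.128
164.32.51.72 AND mask = 164.32.51.0
No, different subnets (208.172.171.128 vs 164.32.51.0)


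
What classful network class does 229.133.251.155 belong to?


First octet: 229
Binary: 11100101
1110xxxx -> Class D (224-239)
Class D (multicast), default mask N/A


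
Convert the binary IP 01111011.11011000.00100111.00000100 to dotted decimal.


01111011 = 123
11011000 = 216
00100111 = 39
00000100 = 4
IP: 123.216.39.4


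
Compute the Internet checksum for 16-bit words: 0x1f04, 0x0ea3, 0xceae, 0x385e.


Sum all words (with carry folding):
+ 0x1f04 = 0x1f04
+ 0x0ea3 = 0x2da7
+ 0xceae = 0xfc55
+ 0x385e = 0x34b4
One's complement: ~0x34b4
Checksum = 0xcb4b


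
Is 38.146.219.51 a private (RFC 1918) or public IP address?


RFC 1918 private ranges:
  10.0.0.0/8 (10.0.0.0 - 10.255.255.255)
  172.16.0.0/12 (172.16.0.0 - 172.31.255.255)
  192.168.0.0/16 (192.168.0.0 - 192.168.255.255)
Public (not in any RFC 1918 range)


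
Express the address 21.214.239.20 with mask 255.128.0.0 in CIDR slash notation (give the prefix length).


Binary: 11111111.10000000.00000000.00000000
Count leading 1s
Prefix: /9


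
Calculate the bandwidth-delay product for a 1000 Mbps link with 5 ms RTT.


BDP = bandwidth * RTT
= 1000 Mbps * 5 ms
= 1000 * 1e6 * 5 / 1000 bits
= 5000000 bits
= 625000 bytes
= 610.3516 KB
BDP = 5000000 bits (625000 bytes)


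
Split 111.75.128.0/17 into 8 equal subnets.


New prefix = 17 + 3 = 20
Each subnet has 4096 addresses
  111.75.128.0/20
  111.75.144.0/20
  111.75.160.0/20
  111.75.176.0/20
  111.75.192.0/20
  111.75.208.0/20
  111.75.224.0/20
  111.75.240.0/20
Subnets: 111.75.128.0/20, 111.75.144.0/20, 111.75.160.0/20, 111.75.176.0/20, 111.75.192.0/20, 111.75.208.0/20, 111.75.224.0/20, 111.75.240.0/20


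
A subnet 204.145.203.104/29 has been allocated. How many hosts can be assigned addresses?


Host bits = 32 - 29 = 3
Total addresses = 2^3 = 8
Usable = total - 2 (network and broadcast)
Usable hosts: 6


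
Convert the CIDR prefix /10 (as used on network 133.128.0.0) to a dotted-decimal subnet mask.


/10 means 10 network bits, 22 host bits
Binary: 11111111110000000000000000000000
Mask: 255.192.0.0


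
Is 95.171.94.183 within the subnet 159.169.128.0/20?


Subnet network: 159.169.128.0
Test IP AND mask: 95.171.80.0
No, 95.171.94.183 is not in 159.169.128.0/20


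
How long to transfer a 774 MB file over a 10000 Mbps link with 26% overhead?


Effective throughput = 10000 * (1 - 26/100) = 7400 Mbps
File size in Mb = 774 * 8 = 6192 Mb
Time = 6192 / 7400
Time = 0.8368 seconds


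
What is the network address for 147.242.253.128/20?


IP:   10010011.11110010.11111101.10000000
Mask: 11111111.11111111.11110000.00000000
AND operation:
Net:  10010011.11110010.11110000.00000000
Network: 147.242.240.0/20


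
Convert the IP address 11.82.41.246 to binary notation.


11 = 00001011
82 = 01010010
41 = 00101001
246 = 11110110
Binary: 00001011.01010010.00101001.11110110


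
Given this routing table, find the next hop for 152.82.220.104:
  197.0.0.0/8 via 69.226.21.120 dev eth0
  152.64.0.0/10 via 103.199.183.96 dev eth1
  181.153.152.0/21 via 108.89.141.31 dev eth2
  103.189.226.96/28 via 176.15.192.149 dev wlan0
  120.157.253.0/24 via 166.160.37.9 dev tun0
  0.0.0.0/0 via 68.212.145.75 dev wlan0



Longest prefix match for 152.82.220.104:
  /8 197.0.0.0: no
  /10 152.64.0.0: MATCH
  /21 181.153.152.0: no
  /28 103.189.226.96: no
  /24 120.157.253.0: no
  /0 0.0.0.0: MATCH
Selected: next-hop 103.199.183.96 via eth1 (matched /10)
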